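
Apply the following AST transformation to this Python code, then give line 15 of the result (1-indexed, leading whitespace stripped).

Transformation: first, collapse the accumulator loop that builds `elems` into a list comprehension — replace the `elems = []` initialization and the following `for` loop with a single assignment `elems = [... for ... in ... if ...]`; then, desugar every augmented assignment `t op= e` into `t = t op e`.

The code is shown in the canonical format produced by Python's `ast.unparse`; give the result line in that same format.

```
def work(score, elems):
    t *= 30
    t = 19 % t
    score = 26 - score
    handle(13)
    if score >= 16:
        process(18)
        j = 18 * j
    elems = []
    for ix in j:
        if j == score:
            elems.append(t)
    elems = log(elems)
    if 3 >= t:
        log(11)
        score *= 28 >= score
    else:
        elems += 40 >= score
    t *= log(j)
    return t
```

Transformed code:
def work(score, elems):
    t = t * 30
    t = 19 % t
    score = 26 - score
    handle(13)
    if score >= 16:
        process(18)
        j = 18 * j
    elems = [t for ix in j if j == score]
    elems = log(elems)
    if 3 >= t:
        log(11)
        score = score * (28 >= score)
    else:
        elems = elems + (40 >= score)
    t = t * log(j)
    return t

elems = elems + (40 >= score)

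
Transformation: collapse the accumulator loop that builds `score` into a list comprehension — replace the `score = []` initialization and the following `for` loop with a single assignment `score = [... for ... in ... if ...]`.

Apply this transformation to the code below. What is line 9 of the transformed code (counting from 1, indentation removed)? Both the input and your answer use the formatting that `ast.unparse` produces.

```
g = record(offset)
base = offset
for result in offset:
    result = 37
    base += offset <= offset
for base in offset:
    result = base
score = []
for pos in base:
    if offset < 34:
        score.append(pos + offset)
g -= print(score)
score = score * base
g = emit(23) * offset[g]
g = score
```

Transformed code:
g = record(offset)
base = offset
for result in offset:
    result = 37
    base += offset <= offset
for base in offset:
    result = base
score = [pos + offset for pos in base if offset < 34]
g -= print(score)
score = score * base
g = emit(23) * offset[g]
g = score

g -= print(score)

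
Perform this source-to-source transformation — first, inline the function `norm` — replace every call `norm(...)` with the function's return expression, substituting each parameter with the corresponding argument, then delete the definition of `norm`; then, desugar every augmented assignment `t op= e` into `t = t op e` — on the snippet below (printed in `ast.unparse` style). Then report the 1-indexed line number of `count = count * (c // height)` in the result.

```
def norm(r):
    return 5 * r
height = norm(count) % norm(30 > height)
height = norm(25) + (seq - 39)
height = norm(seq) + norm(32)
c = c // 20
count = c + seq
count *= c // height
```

6

Transformed code:
height = 5 * count % (5 * (30 > height))
height = 5 * 25 + (seq - 39)
height = 5 * seq + 5 * 32
c = c // 20
count = c + seq
count = count * (c // height)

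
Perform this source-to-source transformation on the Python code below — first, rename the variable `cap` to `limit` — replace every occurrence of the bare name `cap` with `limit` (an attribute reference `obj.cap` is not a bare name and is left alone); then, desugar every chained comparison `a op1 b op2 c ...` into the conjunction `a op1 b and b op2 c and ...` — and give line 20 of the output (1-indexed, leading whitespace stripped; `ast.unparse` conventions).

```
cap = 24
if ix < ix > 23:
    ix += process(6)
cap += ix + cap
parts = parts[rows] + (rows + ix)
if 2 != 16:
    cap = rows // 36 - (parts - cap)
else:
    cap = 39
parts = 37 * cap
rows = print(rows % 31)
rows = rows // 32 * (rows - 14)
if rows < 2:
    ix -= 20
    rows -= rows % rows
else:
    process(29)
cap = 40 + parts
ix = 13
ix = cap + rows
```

ix = limit + rows

Transformed code:
limit = 24
if ix < ix and ix > 23:
    ix += process(6)
limit += ix + limit
parts = parts[rows] + (rows + ix)
if 2 != 16:
    limit = rows // 36 - (parts - limit)
else:
    limit = 39
parts = 37 * limit
rows = print(rows % 31)
rows = rows // 32 * (rows - 14)
if rows < 2:
    ix -= 20
    rows -= rows % rows
else:
    process(29)
limit = 40 + parts
ix = 13
ix = limit + rows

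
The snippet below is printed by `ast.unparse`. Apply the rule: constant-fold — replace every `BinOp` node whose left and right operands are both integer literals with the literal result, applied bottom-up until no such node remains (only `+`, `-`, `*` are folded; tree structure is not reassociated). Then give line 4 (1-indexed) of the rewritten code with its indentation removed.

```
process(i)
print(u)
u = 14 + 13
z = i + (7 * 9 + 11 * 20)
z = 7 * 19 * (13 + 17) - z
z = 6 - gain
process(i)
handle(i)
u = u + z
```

Transformed code:
process(i)
print(u)
u = 27
z = i + 283
z = 3990 - z
z = 6 - gain
process(i)
handle(i)
u = u + z

z = i + 283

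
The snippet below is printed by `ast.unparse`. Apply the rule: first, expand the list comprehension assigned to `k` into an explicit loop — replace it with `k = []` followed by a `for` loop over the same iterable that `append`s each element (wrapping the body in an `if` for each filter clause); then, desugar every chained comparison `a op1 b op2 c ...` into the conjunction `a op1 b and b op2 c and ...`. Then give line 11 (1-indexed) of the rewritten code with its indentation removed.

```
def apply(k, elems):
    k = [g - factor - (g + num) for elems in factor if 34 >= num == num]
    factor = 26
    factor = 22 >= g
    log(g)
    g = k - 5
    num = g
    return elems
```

Transformed code:
def apply(k, elems):
    k = []
    for elems in factor:
        if 34 >= num and num == num:
            k.append(g - factor - (g + num))
    factor = 26
    factor = 22 >= g
    log(g)
    g = k - 5
    num = g
    return elems

return elems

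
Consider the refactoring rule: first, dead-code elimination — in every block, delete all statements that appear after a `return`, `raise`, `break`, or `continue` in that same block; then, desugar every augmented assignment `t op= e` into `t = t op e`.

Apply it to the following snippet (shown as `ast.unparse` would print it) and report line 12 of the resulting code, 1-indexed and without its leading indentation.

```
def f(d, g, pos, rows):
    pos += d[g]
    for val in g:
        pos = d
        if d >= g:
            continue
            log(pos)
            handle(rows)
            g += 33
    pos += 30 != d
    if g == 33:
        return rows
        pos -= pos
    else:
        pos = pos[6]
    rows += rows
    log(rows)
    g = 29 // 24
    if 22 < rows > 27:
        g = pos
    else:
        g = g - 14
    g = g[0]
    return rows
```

Transformed code:
def f(d, g, pos, rows):
    pos = pos + d[g]
    for val in g:
        pos = d
        if d >= g:
            continue
    pos = pos + (30 != d)
    if g == 33:
        return rows
    else:
        pos = pos[6]
    rows = rows + rows
    log(rows)
    g = 29 // 24
    if 22 < rows > 27:
        g = pos
    else:
        g = g - 14
    g = g[0]
    return rows

rows = rows + rows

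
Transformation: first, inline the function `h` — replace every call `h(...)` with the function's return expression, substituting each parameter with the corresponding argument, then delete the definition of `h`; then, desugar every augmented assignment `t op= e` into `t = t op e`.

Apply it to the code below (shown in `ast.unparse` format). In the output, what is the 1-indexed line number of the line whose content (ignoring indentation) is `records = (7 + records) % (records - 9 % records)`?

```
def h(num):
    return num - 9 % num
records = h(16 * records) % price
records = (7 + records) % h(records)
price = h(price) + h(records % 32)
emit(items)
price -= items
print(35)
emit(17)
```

2

Transformed code:
records = (16 * records - 9 % (16 * records)) % price
records = (7 + records) % (records - 9 % records)
price = price - 9 % price + (records % 32 - 9 % (records % 32))
emit(items)
price = price - items
print(35)
emit(17)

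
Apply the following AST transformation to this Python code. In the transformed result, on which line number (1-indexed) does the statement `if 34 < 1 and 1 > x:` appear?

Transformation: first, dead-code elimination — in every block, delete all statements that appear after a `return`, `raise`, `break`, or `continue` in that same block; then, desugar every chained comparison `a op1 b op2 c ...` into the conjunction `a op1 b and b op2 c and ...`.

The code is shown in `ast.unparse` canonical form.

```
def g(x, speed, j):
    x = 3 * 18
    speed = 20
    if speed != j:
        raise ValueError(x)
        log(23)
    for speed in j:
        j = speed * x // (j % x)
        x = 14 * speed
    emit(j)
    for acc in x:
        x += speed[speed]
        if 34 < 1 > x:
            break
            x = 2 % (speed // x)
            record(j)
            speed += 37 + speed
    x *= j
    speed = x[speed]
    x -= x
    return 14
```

12

Transformed code:
def g(x, speed, j):
    x = 3 * 18
    speed = 20
    if speed != j:
        raise ValueError(x)
    for speed in j:
        j = speed * x // (j % x)
        x = 14 * speed
    emit(j)
    for acc in x:
        x += speed[speed]
        if 34 < 1 and 1 > x:
            break
    x *= j
    speed = x[speed]
    x -= x
    return 14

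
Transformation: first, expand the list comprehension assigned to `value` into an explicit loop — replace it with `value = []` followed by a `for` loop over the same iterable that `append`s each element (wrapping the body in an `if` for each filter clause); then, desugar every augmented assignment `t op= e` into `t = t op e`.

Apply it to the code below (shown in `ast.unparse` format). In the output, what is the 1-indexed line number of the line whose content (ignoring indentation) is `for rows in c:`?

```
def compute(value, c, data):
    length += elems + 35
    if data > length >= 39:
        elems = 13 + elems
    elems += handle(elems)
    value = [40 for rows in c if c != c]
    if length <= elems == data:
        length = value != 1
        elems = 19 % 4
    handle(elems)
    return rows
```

Transformed code:
def compute(value, c, data):
    length = length + (elems + 35)
    if data > length >= 39:
        elems = 13 + elems
    elems = elems + handle(elems)
    value = []
    for rows in c:
        if c != c:
            value.append(40)
    if length <= elems == data:
        length = value != 1
        elems = 19 % 4
    handle(elems)
    return rows

7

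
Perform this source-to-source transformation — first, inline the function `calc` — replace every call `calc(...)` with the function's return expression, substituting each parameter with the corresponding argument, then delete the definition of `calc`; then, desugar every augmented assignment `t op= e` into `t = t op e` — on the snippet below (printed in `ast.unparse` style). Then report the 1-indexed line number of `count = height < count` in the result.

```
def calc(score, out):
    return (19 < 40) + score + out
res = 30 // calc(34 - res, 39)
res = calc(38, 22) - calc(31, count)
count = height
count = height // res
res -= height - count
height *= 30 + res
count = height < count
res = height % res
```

Transformed code:
res = 30 // ((19 < 40) + (34 - res) + 39)
res = (19 < 40) + 38 + 22 - ((19 < 40) + 31 + count)
count = height
count = height // res
res = res - (height - count)
height = height * (30 + res)
count = height < count
res = height % res

7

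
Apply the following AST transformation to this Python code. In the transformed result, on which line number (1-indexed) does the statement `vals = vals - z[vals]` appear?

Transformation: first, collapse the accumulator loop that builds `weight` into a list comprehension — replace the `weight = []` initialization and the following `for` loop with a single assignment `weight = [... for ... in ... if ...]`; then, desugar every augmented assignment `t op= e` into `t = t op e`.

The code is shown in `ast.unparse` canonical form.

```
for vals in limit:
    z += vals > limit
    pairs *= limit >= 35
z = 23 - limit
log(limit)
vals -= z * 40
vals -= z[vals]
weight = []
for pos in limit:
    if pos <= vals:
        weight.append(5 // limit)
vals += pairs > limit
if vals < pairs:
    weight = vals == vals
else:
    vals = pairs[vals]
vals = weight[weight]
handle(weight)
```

Transformed code:
for vals in limit:
    z = z + (vals > limit)
    pairs = pairs * (limit >= 35)
z = 23 - limit
log(limit)
vals = vals - z * 40
vals = vals - z[vals]
weight = [5 // limit for pos in limit if pos <= vals]
vals = vals + (pairs > limit)
if vals < pairs:
    weight = vals == vals
else:
    vals = pairs[vals]
vals = weight[weight]
handle(weight)

7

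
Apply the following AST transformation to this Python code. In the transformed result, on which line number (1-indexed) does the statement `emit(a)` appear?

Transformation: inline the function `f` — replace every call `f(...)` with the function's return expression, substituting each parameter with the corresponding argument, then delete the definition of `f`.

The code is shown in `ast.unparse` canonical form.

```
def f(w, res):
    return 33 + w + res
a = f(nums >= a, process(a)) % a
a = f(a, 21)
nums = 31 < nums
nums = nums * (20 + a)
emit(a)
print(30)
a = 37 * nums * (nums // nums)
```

5

Transformed code:
a = (33 + (nums >= a) + process(a)) % a
a = 33 + a + 21
nums = 31 < nums
nums = nums * (20 + a)
emit(a)
print(30)
a = 37 * nums * (nums // nums)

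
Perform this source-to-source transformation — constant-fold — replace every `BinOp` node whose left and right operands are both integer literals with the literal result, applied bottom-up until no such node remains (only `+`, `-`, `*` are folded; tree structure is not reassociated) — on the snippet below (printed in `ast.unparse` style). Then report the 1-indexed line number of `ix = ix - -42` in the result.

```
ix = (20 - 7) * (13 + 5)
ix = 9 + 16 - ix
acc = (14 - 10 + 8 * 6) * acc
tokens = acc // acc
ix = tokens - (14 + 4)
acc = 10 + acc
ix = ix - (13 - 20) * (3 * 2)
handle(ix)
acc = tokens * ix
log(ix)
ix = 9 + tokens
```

7

Transformed code:
ix = 234
ix = 25 - ix
acc = 52 * acc
tokens = acc // acc
ix = tokens - 18
acc = 10 + acc
ix = ix - -42
handle(ix)
acc = tokens * ix
log(ix)
ix = 9 + tokens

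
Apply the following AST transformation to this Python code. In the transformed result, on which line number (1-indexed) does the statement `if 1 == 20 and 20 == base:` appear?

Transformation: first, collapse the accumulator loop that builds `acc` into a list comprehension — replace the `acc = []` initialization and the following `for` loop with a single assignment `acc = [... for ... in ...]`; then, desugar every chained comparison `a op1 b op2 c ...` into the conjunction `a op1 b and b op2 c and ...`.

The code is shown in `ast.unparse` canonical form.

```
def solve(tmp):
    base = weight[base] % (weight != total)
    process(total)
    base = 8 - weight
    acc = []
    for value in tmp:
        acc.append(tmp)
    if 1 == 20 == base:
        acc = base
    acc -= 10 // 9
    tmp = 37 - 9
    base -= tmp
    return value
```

Transformed code:
def solve(tmp):
    base = weight[base] % (weight != total)
    process(total)
    base = 8 - weight
    acc = [tmp for value in tmp]
    if 1 == 20 and 20 == base:
        acc = base
    acc -= 10 // 9
    tmp = 37 - 9
    base -= tmp
    return value

6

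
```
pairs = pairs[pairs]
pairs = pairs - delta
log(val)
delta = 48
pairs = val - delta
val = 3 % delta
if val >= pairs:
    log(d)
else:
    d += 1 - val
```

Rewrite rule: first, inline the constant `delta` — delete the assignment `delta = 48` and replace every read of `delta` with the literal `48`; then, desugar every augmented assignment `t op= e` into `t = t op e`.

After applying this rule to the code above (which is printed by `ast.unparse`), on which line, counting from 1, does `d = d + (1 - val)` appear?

9

Transformed code:
pairs = pairs[pairs]
pairs = pairs - 48
log(val)
pairs = val - 48
val = 3 % 48
if val >= pairs:
    log(d)
else:
    d = d + (1 - val)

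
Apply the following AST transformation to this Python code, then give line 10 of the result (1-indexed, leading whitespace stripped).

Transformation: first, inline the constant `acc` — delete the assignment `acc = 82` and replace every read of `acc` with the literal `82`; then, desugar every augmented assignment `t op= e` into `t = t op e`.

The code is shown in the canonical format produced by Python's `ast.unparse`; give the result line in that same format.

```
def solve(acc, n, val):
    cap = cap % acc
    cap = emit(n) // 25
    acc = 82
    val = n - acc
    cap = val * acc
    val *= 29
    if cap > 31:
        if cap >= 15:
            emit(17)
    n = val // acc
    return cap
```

Transformed code:
def solve(acc, n, val):
    cap = cap % 82
    cap = emit(n) // 25
    val = n - 82
    cap = val * 82
    val = val * 29
    if cap > 31:
        if cap >= 15:
            emit(17)
    n = val // 82
    return cap

n = val // 82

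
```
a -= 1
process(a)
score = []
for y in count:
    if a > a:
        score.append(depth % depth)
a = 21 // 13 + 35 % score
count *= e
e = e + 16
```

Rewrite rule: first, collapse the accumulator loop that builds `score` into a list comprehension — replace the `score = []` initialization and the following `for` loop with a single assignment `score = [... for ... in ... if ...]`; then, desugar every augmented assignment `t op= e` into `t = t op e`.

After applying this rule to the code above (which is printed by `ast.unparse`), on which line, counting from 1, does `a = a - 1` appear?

Transformed code:
a = a - 1
process(a)
score = [depth % depth for y in count if a > a]
a = 21 // 13 + 35 % score
count = count * e
e = e + 16

1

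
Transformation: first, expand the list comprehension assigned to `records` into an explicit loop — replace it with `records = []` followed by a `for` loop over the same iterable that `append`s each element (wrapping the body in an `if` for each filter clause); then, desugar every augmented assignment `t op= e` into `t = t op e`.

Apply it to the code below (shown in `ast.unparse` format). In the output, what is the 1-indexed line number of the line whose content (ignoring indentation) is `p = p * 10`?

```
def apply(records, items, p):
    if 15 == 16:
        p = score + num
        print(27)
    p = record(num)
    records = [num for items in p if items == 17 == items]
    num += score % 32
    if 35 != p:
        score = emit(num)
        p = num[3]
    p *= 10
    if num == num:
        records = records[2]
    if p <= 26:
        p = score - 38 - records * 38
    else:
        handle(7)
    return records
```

Transformed code:
def apply(records, items, p):
    if 15 == 16:
        p = score + num
        print(27)
    p = record(num)
    records = []
    for items in p:
        if items == 17 == items:
            records.append(num)
    num = num + score % 32
    if 35 != p:
        score = emit(num)
        p = num[3]
    p = p * 10
    if num == num:
        records = records[2]
    if p <= 26:
        p = score - 38 - records * 38
    else:
        handle(7)
    return records

14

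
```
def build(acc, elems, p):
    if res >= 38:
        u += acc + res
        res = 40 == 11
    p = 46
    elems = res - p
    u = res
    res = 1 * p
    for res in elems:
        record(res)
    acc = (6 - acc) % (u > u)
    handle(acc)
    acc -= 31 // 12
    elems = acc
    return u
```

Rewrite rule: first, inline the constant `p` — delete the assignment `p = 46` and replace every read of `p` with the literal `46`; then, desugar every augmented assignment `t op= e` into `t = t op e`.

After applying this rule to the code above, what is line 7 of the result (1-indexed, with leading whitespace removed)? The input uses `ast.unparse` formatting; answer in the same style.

Transformed code:
def build(acc, elems, p):
    if res >= 38:
        u = u + (acc + res)
        res = 40 == 11
    elems = res - 46
    u = res
    res = 1 * 46
    for res in elems:
        record(res)
    acc = (6 - acc) % (u > u)
    handle(acc)
    acc = acc - 31 // 12
    elems = acc
    return u

res = 1 * 46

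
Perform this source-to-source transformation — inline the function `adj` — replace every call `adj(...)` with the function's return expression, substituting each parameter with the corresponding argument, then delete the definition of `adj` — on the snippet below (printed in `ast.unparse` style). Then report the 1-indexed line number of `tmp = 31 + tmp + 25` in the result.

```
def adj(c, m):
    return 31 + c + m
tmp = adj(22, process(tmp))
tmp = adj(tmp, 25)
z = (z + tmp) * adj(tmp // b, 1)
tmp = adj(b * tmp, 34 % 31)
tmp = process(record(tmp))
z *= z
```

2

Transformed code:
tmp = 31 + 22 + process(tmp)
tmp = 31 + tmp + 25
z = (z + tmp) * (31 + tmp // b + 1)
tmp = 31 + b * tmp + 34 % 31
tmp = process(record(tmp))
z *= z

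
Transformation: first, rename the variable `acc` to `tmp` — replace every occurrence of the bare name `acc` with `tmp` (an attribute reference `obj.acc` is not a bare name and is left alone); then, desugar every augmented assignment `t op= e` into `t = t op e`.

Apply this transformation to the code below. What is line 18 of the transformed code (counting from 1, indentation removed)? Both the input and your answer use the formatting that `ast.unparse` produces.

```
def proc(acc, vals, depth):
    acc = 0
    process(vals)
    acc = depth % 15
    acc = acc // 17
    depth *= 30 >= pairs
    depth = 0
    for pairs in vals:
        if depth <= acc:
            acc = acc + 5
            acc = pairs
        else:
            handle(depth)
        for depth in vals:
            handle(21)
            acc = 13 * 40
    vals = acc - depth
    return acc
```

Transformed code:
def proc(tmp, vals, depth):
    tmp = 0
    process(vals)
    tmp = depth % 15
    tmp = tmp // 17
    depth = depth * (30 >= pairs)
    depth = 0
    for pairs in vals:
        if depth <= tmp:
            tmp = tmp + 5
            tmp = pairs
        else:
            handle(depth)
        for depth in vals:
            handle(21)
            tmp = 13 * 40
    vals = tmp - depth
    return tmp

return tmp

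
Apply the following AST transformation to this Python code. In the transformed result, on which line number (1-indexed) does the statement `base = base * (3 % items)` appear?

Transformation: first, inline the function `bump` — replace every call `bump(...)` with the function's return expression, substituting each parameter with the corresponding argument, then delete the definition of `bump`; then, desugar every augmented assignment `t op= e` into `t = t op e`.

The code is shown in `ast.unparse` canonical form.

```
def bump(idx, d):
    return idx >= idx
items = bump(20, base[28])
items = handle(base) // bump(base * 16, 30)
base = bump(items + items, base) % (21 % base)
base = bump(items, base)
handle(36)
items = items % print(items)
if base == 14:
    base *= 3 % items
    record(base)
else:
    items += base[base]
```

8

Transformed code:
items = 20 >= 20
items = handle(base) // (base * 16 >= base * 16)
base = (items + items >= items + items) % (21 % base)
base = items >= items
handle(36)
items = items % print(items)
if base == 14:
    base = base * (3 % items)
    record(base)
else:
    items = items + base[base]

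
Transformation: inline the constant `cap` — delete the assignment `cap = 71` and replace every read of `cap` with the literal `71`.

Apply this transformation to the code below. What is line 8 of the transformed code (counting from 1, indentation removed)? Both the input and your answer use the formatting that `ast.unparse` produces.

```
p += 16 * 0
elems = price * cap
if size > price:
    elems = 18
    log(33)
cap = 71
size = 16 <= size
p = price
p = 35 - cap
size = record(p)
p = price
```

p = 35 - 71

Transformed code:
p += 16 * 0
elems = price * 71
if size > price:
    elems = 18
    log(33)
size = 16 <= size
p = price
p = 35 - 71
size = record(p)
p = price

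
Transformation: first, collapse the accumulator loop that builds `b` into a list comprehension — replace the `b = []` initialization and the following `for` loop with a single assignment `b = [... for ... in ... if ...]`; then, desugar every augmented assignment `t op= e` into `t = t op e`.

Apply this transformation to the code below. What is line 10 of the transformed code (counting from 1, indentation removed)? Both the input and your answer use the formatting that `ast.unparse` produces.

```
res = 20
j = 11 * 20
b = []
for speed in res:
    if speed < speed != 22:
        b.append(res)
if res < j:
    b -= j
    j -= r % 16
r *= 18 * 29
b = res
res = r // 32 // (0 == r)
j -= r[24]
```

Transformed code:
res = 20
j = 11 * 20
b = [res for speed in res if speed < speed != 22]
if res < j:
    b = b - j
    j = j - r % 16
r = r * (18 * 29)
b = res
res = r // 32 // (0 == r)
j = j - r[24]

j = j - r[24]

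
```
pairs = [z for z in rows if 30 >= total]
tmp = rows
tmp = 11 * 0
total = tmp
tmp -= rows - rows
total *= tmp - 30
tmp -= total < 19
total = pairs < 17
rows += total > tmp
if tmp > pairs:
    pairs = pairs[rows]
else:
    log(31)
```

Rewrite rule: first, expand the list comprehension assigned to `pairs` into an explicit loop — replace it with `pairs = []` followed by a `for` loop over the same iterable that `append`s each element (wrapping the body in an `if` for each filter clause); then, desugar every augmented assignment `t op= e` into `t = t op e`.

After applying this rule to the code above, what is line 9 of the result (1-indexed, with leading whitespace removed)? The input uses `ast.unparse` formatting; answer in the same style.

total = total * (tmp - 30)

Transformed code:
pairs = []
for z in rows:
    if 30 >= total:
        pairs.append(z)
tmp = rows
tmp = 11 * 0
total = tmp
tmp = tmp - (rows - rows)
total = total * (tmp - 30)
tmp = tmp - (total < 19)
total = pairs < 17
rows = rows + (total > tmp)
if tmp > pairs:
    pairs = pairs[rows]
else:
    log(31)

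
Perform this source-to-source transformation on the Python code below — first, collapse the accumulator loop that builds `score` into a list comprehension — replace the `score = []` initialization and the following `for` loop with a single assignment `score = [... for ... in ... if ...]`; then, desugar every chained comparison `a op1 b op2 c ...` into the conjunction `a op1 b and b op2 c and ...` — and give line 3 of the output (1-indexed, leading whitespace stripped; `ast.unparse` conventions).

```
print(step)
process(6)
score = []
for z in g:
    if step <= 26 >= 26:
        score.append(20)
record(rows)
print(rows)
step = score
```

Transformed code:
print(step)
process(6)
score = [20 for z in g if step <= 26 and 26 >= 26]
record(rows)
print(rows)
step = score

score = [20 for z in g if step <= 26 and 26 >= 26]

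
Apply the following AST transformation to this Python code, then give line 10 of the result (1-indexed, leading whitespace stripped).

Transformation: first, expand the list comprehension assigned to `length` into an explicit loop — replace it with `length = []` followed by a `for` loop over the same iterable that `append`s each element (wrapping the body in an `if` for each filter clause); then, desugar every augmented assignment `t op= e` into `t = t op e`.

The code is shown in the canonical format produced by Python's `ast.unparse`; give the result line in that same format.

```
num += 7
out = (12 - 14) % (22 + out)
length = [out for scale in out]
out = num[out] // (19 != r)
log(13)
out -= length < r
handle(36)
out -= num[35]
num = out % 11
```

out = out - num[35]

Transformed code:
num = num + 7
out = (12 - 14) % (22 + out)
length = []
for scale in out:
    length.append(out)
out = num[out] // (19 != r)
log(13)
out = out - (length < r)
handle(36)
out = out - num[35]
num = out % 11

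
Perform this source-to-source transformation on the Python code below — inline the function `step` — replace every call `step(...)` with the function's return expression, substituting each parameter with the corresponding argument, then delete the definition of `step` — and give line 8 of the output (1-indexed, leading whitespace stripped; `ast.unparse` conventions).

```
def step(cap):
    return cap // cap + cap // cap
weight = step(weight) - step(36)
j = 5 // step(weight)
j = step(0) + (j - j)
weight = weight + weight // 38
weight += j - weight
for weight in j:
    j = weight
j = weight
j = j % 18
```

j = weight

Transformed code:
weight = weight // weight + weight // weight - (36 // 36 + 36 // 36)
j = 5 // (weight // weight + weight // weight)
j = 0 // 0 + 0 // 0 + (j - j)
weight = weight + weight // 38
weight += j - weight
for weight in j:
    j = weight
j = weight
j = j % 18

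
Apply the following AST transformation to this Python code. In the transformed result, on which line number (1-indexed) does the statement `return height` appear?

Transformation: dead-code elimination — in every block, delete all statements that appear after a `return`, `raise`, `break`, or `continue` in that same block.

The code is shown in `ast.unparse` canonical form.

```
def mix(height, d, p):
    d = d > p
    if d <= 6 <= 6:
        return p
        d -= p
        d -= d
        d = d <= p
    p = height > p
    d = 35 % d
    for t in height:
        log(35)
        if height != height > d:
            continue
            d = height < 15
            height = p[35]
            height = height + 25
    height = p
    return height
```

Transformed code:
def mix(height, d, p):
    d = d > p
    if d <= 6 <= 6:
        return p
    p = height > p
    d = 35 % d
    for t in height:
        log(35)
        if height != height > d:
            continue
    height = p
    return height

12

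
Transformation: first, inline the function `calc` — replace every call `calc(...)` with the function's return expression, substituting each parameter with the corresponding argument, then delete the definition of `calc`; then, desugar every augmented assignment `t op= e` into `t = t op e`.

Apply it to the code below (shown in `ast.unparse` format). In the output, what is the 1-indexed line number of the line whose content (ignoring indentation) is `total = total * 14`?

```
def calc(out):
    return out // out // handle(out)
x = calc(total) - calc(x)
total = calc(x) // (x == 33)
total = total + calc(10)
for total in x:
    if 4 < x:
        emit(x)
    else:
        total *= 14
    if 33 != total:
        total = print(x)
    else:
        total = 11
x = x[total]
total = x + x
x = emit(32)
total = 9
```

8

Transformed code:
x = total // total // handle(total) - x // x // handle(x)
total = x // x // handle(x) // (x == 33)
total = total + 10 // 10 // handle(10)
for total in x:
    if 4 < x:
        emit(x)
    else:
        total = total * 14
    if 33 != total:
        total = print(x)
    else:
        total = 11
x = x[total]
total = x + x
x = emit(32)
total = 9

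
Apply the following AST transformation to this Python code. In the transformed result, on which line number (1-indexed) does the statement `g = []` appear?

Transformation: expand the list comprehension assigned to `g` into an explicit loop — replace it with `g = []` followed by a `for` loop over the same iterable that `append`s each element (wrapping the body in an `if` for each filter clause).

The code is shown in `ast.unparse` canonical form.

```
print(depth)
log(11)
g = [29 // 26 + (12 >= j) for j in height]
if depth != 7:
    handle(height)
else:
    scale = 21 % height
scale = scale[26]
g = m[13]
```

Transformed code:
print(depth)
log(11)
g = []
for j in height:
    g.append(29 // 26 + (12 >= j))
if depth != 7:
    handle(height)
else:
    scale = 21 % height
scale = scale[26]
g = m[13]

3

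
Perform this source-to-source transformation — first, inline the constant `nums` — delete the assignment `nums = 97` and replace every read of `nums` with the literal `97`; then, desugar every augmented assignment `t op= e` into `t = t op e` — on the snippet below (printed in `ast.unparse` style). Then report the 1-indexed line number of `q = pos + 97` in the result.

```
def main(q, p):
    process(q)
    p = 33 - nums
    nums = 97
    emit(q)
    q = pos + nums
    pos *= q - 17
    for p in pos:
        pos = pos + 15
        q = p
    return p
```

5

Transformed code:
def main(q, p):
    process(q)
    p = 33 - 97
    emit(q)
    q = pos + 97
    pos = pos * (q - 17)
    for p in pos:
        pos = pos + 15
        q = p
    return p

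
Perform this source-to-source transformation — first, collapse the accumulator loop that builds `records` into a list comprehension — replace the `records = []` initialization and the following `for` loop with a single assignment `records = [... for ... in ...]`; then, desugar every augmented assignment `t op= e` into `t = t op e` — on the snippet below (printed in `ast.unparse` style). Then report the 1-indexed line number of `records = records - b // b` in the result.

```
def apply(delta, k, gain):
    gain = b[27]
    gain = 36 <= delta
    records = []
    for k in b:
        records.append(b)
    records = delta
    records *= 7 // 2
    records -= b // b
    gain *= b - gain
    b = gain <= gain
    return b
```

Transformed code:
def apply(delta, k, gain):
    gain = b[27]
    gain = 36 <= delta
    records = [b for k in b]
    records = delta
    records = records * (7 // 2)
    records = records - b // b
    gain = gain * (b - gain)
    b = gain <= gain
    return b

7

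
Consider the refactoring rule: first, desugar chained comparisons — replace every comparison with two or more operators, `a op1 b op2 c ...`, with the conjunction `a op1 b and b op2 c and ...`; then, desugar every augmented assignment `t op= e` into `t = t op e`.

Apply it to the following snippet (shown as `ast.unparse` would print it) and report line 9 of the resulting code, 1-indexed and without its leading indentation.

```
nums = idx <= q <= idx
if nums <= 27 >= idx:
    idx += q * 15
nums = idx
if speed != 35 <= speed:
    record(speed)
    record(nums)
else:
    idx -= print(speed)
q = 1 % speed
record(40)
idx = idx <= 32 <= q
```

Transformed code:
nums = idx <= q and q <= idx
if nums <= 27 and 27 >= idx:
    idx = idx + q * 15
nums = idx
if speed != 35 and 35 <= speed:
    record(speed)
    record(nums)
else:
    idx = idx - print(speed)
q = 1 % speed
record(40)
idx = idx <= 32 and 32 <= q

idx = idx - print(speed)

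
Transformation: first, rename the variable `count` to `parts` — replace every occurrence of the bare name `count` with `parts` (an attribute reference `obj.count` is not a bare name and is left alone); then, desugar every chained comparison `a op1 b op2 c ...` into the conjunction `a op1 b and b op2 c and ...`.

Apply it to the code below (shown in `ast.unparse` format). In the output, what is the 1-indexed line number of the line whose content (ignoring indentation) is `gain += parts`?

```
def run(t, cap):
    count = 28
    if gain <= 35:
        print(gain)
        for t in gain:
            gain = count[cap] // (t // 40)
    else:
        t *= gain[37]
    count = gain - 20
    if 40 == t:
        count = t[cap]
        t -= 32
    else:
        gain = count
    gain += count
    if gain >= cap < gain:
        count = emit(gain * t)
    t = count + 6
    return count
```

15

Transformed code:
def run(t, cap):
    parts = 28
    if gain <= 35:
        print(gain)
        for t in gain:
            gain = parts[cap] // (t // 40)
    else:
        t *= gain[37]
    parts = gain - 20
    if 40 == t:
        parts = t[cap]
        t -= 32
    else:
        gain = parts
    gain += parts
    if gain >= cap and cap < gain:
        parts = emit(gain * t)
    t = parts + 6
    return parts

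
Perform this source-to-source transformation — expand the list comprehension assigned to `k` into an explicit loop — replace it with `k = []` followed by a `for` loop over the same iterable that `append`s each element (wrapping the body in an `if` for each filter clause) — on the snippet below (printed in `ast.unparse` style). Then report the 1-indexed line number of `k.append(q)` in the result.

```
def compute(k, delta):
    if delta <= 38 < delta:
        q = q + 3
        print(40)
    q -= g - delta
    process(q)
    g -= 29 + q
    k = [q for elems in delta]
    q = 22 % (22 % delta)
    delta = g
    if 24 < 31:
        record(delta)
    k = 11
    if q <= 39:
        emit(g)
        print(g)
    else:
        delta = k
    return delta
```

10

Transformed code:
def compute(k, delta):
    if delta <= 38 < delta:
        q = q + 3
        print(40)
    q -= g - delta
    process(q)
    g -= 29 + q
    k = []
    for elems in delta:
        k.append(q)
    q = 22 % (22 % delta)
    delta = g
    if 24 < 31:
        record(delta)
    k = 11
    if q <= 39:
        emit(g)
        print(g)
    else:
        delta = k
    return delta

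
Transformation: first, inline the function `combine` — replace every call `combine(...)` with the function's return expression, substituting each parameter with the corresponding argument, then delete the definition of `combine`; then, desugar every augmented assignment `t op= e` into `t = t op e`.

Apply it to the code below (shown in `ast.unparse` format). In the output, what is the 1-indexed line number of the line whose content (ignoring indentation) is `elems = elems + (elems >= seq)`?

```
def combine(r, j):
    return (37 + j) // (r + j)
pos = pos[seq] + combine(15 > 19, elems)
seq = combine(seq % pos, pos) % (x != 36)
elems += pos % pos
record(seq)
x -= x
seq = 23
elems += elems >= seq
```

Transformed code:
pos = pos[seq] + (37 + elems) // ((15 > 19) + elems)
seq = (37 + pos) // (seq % pos + pos) % (x != 36)
elems = elems + pos % pos
record(seq)
x = x - x
seq = 23
elems = elems + (elems >= seq)

7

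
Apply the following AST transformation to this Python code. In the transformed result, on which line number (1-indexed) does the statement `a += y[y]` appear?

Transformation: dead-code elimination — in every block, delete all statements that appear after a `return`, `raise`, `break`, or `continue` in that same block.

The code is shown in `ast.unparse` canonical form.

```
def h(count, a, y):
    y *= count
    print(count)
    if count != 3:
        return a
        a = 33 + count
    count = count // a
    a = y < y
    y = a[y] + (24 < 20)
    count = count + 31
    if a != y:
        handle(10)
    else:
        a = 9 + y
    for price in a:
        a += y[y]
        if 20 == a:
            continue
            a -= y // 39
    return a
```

Transformed code:
def h(count, a, y):
    y *= count
    print(count)
    if count != 3:
        return a
    count = count // a
    a = y < y
    y = a[y] + (24 < 20)
    count = count + 31
    if a != y:
        handle(10)
    else:
        a = 9 + y
    for price in a:
        a += y[y]
        if 20 == a:
            continue
    return a

15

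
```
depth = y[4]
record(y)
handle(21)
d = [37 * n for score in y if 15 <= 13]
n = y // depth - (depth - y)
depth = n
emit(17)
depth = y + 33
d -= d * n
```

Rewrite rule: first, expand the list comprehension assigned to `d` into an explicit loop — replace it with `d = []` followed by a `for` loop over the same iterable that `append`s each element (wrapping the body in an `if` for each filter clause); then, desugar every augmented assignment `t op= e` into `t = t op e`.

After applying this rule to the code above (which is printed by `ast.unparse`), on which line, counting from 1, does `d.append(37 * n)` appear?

7

Transformed code:
depth = y[4]
record(y)
handle(21)
d = []
for score in y:
    if 15 <= 13:
        d.append(37 * n)
n = y // depth - (depth - y)
depth = n
emit(17)
depth = y + 33
d = d - d * n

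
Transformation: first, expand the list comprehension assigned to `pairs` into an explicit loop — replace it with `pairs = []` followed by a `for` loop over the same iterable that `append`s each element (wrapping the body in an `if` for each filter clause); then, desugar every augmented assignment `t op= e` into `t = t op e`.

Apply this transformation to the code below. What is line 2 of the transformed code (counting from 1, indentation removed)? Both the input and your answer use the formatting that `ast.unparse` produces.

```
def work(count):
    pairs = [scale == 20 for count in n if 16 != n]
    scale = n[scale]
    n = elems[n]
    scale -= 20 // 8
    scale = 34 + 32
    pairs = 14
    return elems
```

Transformed code:
def work(count):
    pairs = []
    for count in n:
        if 16 != n:
            pairs.append(scale == 20)
    scale = n[scale]
    n = elems[n]
    scale = scale - 20 // 8
    scale = 34 + 32
    pairs = 14
    return elems

pairs = []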